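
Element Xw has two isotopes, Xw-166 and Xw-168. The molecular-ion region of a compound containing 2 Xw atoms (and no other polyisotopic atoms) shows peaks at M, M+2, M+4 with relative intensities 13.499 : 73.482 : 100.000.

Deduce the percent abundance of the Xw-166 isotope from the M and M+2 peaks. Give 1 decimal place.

If p is the fraction of Xw that is Xw-166, then I(M+2)/I(M) = [C(2,1)·p^1·(1−p)] / p^2 = 2·(1−p)/p = 73.482/13.499 = 5.4435
(1−p)/p = 5.4435/2 = 2.7218  ⇒  p = 1/(1 + 2.7218) = 0.2687
Xw-166: 26.9%, Xw-168: 73.1%.

26.9%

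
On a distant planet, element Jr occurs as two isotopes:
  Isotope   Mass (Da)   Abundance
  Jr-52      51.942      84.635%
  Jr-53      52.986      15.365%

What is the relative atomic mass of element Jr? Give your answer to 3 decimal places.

Ar = Σ fᵢ·mᵢ = 0.84635 × 51.942 + 0.15365 × 52.986
= 43.9611 + 8.1413 = 52.1024 Da

52.102 Da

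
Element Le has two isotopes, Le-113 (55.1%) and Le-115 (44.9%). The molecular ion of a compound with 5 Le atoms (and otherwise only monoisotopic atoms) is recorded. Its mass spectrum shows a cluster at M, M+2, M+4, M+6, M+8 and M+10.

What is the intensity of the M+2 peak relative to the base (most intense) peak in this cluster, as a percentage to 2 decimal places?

61.36%

(0.551 + 0.449)^5 gives M 0.0508, M+2 0.2069, M+4 0.3372, M+6 0.2748, M+8 0.1120, M+10 0.0182; the largest is M+4.
P(M+4) = C(5,2) × 0.551^3 × 0.449^2 = 10 × 0.16728415 × 0.201601 = 0.337247 (base)
P(M+2) = C(5,1) × 0.551^4 × 0.449^1 = 5 × 0.09217357 × 0.4490 = 0.206930
Relative intensity = 0.206930 / 0.337247 × 100 = 61.36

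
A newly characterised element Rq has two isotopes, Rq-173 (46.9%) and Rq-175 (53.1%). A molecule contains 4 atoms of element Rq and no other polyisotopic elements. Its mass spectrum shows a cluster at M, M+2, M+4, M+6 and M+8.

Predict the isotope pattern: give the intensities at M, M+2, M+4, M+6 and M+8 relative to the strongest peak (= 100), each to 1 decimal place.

The 4 Rq atoms are independent, so intensities follow the terms of (0.469 + 0.531)^4.
P(M) = 0.469^4 = 0.048383
P(M+2) = 4 × 0.469^3 × 0.531^1 = 0.219115
P(M+4) = 6 × 0.469^2 × 0.531^2 = 0.372123
P(M+6) = 4 × 0.469^1 × 0.531^3 = 0.280877
P(M+8) = 0.531^4 = 0.079502
The M+4 peak is largest (0.372123); scaling to 100 gives 13.0 : 58.9 : 100.0 : 75.5 : 21.4.

13.0 : 58.9 : 100.0 : 75.5 : 21.4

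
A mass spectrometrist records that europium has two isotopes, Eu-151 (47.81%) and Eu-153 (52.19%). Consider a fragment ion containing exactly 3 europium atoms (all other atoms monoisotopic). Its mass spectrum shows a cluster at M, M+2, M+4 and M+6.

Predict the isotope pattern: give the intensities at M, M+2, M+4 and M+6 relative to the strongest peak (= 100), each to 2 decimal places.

Each Eu atom is independently Eu-151 (p = 0.4781) or Eu-153 (q = 0.5219); the cluster is the binomial expansion (p + q)^3.
P(M) = 0.4781^3 = 0.109284
P(M+2) = 3 × 0.4781^2 × 0.5219^1 = 0.357887
P(M+4) = 3 × 0.4781^1 × 0.5219^2 = 0.390674
P(M+6) = 0.5219^3 = 0.142155
The M+4 peak is largest (0.390674); scaling to 100 gives 27.97 : 91.61 : 100.00 : 36.39.

27.97 : 91.61 : 100.00 : 36.39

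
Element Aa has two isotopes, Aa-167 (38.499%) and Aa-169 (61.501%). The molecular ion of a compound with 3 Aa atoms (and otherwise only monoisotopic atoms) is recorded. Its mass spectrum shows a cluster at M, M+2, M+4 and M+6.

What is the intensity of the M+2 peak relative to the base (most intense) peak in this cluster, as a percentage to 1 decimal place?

62.6%

Binomial terms of (0.38499 + 0.61501)^3: M 0.0571, M+2 0.2735, M+4 0.4369, M+6 0.2326 → M+4 is the base peak.
P(M+4) = C(3,2) × 0.38499^1 × 0.61501^2 = 3 × 0.38499 × 0.3782373 = 0.436853 (base)
P(M+2) = C(3,1) × 0.38499^2 × 0.61501^1 = 3 × 0.1482173 × 0.61501 = 0.273465
Relative intensity = 0.273465 / 0.436853 × 100 = 62.6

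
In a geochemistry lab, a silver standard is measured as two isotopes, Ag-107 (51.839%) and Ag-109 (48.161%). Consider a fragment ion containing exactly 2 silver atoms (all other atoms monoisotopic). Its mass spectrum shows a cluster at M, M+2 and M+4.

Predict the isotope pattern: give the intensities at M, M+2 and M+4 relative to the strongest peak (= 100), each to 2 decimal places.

53.82 : 100.00 : 46.45

Each Ag atom is independently Ag-107 (p = 0.51839) or Ag-109 (q = 0.48161); the cluster is the binomial expansion (p + q)^2.
P(M) = 0.51839^2 = 0.268728
P(M+2) = 2 × 0.51839^1 × 0.48161^1 = 0.499324
P(M+4) = 0.48161^2 = 0.231948
The M+2 peak is largest (0.499324); scaling to 100 gives 53.82 : 100.00 : 46.45.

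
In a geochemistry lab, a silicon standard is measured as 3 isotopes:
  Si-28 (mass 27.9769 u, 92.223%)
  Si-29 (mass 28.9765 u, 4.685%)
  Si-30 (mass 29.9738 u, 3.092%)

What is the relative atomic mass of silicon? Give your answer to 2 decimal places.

Average mass = Σ (abundance × isotope mass) = 0.92223 × 27.9769 + 0.04685 × 28.9765 + 0.03092 × 29.9738
= 25.80114 + 1.35755 + 0.92679 = 28.08548 u

28.09 u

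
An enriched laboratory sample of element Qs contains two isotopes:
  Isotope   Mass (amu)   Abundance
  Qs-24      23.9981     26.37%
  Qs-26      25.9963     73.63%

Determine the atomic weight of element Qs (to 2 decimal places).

25.47 amu

The abundance-weighted mean is 0.2637 × 23.9981 + 0.7363 × 25.9963
= 6.32830 + 19.14108 = 25.46938 amu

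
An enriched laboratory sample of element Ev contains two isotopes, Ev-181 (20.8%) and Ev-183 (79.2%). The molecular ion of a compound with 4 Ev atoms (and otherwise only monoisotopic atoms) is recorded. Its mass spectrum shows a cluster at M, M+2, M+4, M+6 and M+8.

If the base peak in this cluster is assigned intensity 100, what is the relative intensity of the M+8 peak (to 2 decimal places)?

Binomial terms of (0.208 + 0.792)^4: M 0.0019, M+2 0.0285, M+4 0.1628, M+6 0.4133, M+8 0.3935 → M+6 is the base peak.
P(M+6) = C(4,3) × 0.208^1 × 0.792^3 = 4 × 0.2080 × 0.49679309 = 0.413332 (base)
P(M+8) = C(4,4) × 0.208^0 × 0.792^4 = 1 × 1.0000 × 0.39346013 = 0.393460
Relative intensity = 0.393460 / 0.413332 × 100 = 95.19

95.19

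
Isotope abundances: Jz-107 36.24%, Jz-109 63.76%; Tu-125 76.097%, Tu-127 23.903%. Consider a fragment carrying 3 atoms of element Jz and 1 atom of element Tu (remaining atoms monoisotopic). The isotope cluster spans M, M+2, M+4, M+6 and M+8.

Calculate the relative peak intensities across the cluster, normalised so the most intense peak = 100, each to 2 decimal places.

Element Jz pattern (n=3): 0.04759535 : 0.25121522 : 0.4419835 : 0.25920593
Element Tu pattern (n=1): 0.76097 : 0.23903
Convolve the two distributions (both contribute in 2-u steps):
  M: 0.04759535×0.76097 = 0.036219
  M+2: 0.04759535×0.23903 + 0.25121522×0.76097 = 0.202544
  M+4: 0.25121522×0.23903 + 0.4419835×0.76097 = 0.396384
  M+6: 0.4419835×0.23903 + 0.25920593×0.76097 = 0.302895
  M+8: 0.25920593×0.23903 = 0.061958
Scale to base peak (0.396384) = 100: 9.14 : 51.10 : 100.00 : 76.41 : 15.63

9.14 : 51.10 : 100.00 : 76.41 : 15.63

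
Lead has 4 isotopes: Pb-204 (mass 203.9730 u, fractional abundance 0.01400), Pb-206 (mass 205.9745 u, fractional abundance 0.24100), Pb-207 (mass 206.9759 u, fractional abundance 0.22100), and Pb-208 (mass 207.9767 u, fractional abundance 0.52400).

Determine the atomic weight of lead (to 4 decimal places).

207.2169 u

Ar = Σ fᵢ·mᵢ = 0.01400 × 203.9730 + 0.24100 × 205.9745 + 0.22100 × 206.9759 + 0.52400 × 207.9767
= 2.85562 + 49.63985 + 45.74167 + 108.97979 = 207.21693 u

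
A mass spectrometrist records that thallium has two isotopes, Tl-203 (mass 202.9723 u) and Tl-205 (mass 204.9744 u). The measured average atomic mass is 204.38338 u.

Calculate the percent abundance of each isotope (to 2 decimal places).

Tl-203: 29.52%, Tl-205: 70.48%

Let x be the fractional abundance of Tl-203; then Tl-205 has abundance 1 − x.
202.9723·x + 204.9744·(1 − x) = 204.38338
(202.9723 − 204.9744)·x = 204.38338 − 204.9744
x = -0.59102 / -2.0021 = 0.29520 → 29.52% Tl-203, 70.48% Tl-205.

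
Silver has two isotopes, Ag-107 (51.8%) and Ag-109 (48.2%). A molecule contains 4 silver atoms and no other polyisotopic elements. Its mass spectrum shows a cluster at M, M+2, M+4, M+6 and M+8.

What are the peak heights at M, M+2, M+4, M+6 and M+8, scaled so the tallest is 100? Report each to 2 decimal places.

Each Ag atom is independently Ag-107 (p = 0.518) or Ag-109 (q = 0.482); the cluster is the binomial expansion (p + q)^4.
P(M) = 0.518^4 = 0.071998
P(M+2) = 4 × 0.518^3 × 0.482^1 = 0.267976
P(M+4) = 6 × 0.518^2 × 0.482^2 = 0.374029
P(M+6) = 4 × 0.518^1 × 0.482^3 = 0.232023
P(M+8) = 0.482^4 = 0.053974
The M+4 peak is largest (0.374029); scaling to 100 gives 19.25 : 71.65 : 100.00 : 62.03 : 14.43.

19.25 : 71.65 : 100.00 : 62.03 : 14.43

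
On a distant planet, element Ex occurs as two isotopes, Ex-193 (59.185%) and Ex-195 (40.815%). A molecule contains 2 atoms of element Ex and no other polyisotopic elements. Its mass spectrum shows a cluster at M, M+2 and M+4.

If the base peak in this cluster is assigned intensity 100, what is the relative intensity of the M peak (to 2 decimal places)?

(0.59185 + 0.40815)^2 gives M 0.3503, M+2 0.4831, M+4 0.1666; the largest is M+2.
P(M+2) = C(2,1) × 0.59185^1 × 0.40815^1 = 2 × 0.59185 × 0.40815 = 0.483127 (base)
P(M) = C(2,0) × 0.59185^2 × 0.40815^0 = 1 × 0.35028642 × 1.0000 = 0.350286
Relative intensity = 0.350286 / 0.483127 × 100 = 72.50

72.50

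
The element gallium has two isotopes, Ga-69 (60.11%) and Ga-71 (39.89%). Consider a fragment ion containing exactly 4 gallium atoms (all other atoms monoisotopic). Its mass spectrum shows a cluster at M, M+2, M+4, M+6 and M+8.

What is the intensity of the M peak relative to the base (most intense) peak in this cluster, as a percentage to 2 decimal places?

37.67%

(0.6011 + 0.3989)^4 gives M 0.1306, M+2 0.3465, M+4 0.3450, M+6 0.1526, M+8 0.0253; the largest is M+2.
P(M+2) = C(4,1) × 0.6011^3 × 0.3989^1 = 4 × 0.21719018 × 0.3989 = 0.346549 (base)
P(M) = C(4,0) × 0.6011^4 × 0.3989^0 = 1 × 0.13055302 × 1.0000 = 0.130553
Relative intensity = 0.130553 / 0.346549 × 100 = 37.67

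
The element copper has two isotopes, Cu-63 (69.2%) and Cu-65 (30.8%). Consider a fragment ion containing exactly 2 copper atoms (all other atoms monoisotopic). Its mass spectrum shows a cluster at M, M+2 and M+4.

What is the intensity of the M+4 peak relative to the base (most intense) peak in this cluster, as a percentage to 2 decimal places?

Binomial terms of (0.692 + 0.308)^2: M 0.4789, M+2 0.4263, M+4 0.0949 → M is the base peak.
P(M) = C(2,0) × 0.692^2 × 0.308^0 = 1 × 0.478864 × 1.0000 = 0.478864 (base)
P(M+4) = C(2,2) × 0.692^0 × 0.308^2 = 1 × 1.0000 × 0.094864 = 0.094864
Relative intensity = 0.094864 / 0.478864 × 100 = 19.81

19.81%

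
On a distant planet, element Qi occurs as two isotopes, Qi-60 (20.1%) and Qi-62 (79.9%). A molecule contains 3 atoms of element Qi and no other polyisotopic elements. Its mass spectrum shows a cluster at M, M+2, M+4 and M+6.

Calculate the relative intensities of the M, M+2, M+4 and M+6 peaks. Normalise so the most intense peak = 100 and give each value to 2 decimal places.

Each Qi atom is independently Qi-60 (p = 0.201) or Qi-62 (q = 0.799); the cluster is the binomial expansion (p + q)^3.
P(M) = 0.201^3 = 0.008121
P(M+2) = 3 × 0.201^2 × 0.799^1 = 0.096841
P(M+4) = 3 × 0.201^1 × 0.799^2 = 0.384956
P(M+6) = 0.799^3 = 0.510082
The M+6 peak is largest (0.510082); scaling to 100 gives 1.59 : 18.99 : 75.47 : 100.00.

1.59 : 18.99 : 75.47 : 100.00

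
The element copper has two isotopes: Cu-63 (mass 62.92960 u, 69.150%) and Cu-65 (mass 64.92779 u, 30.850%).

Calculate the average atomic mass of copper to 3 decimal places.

Weight each isotope mass by its fractional abundance: 0.69150 × 62.92960 + 0.30850 × 64.92779
= 43.515818 + 20.030223 = 63.546041 u

63.546 u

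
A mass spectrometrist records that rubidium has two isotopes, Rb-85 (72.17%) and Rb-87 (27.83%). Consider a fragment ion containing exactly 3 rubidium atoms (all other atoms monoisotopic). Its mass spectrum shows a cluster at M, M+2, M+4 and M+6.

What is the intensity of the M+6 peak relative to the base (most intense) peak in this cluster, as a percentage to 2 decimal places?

4.96%

Term probabilities: M 0.3759, M+2 0.4349, M+4 0.1677, M+6 0.0216. Base peak = M+2.
P(M+2) = C(3,1) × 0.7217^2 × 0.2783^1 = 3 × 0.52085089 × 0.2783 = 0.434858 (base)
P(M+6) = C(3,3) × 0.7217^0 × 0.2783^3 = 1 × 1.0000 × 0.02155458 = 0.021555
Relative intensity = 0.021555 / 0.434858 × 100 = 4.96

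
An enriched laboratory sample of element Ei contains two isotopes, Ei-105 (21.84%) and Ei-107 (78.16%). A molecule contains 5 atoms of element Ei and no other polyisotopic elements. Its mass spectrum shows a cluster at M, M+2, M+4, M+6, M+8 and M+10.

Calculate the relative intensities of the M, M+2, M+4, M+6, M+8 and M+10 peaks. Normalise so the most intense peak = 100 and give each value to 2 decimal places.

Expanding (0.2184 + 0.7816)^5:
P(M) = 0.2184^5 = 0.000497
P(M+2) = 5 × 0.2184^4 × 0.7816^1 = 0.008891
P(M+4) = 10 × 0.2184^3 × 0.7816^2 = 0.063640
P(M+6) = 10 × 0.2184^2 × 0.7816^3 = 0.227750
P(M+8) = 5 × 0.2184^1 × 0.7816^4 = 0.407531
P(M+10) = 0.7816^5 = 0.291691
The M+8 peak is largest (0.407531); scaling to 100 gives 0.12 : 2.18 : 15.62 : 55.89 : 100.00 : 71.58.

0.12 : 2.18 : 15.62 : 55.89 : 100.00 : 71.58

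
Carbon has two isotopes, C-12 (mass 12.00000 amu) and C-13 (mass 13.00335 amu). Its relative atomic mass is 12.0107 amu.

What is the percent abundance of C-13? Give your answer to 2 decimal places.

1.07%

With x = fraction of C-12 (so C-13 is 1 − x):
12.00000·x + 13.00335·(1 − x) = 12.0107
(12.00000 − 13.00335)·x = 12.0107 − 13.00335
x = -0.99265 / -1.00335 = 0.98934 → 98.93% C-12, 1.07% C-13.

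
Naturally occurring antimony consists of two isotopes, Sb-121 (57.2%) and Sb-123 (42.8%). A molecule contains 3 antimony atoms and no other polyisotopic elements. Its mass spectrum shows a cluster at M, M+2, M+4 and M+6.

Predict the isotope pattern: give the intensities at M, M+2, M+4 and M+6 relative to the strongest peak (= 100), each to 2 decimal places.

Expanding (0.572 + 0.428)^3:
P(M) = 0.572^3 = 0.187149
P(M+2) = 3 × 0.572^2 × 0.428^1 = 0.420104
P(M+4) = 3 × 0.572^1 × 0.428^2 = 0.314344
P(M+6) = 0.428^3 = 0.078403
The M+2 peak is largest (0.420104); scaling to 100 gives 44.55 : 100.00 : 74.83 : 18.66.

44.55 : 100.00 : 74.83 : 18.66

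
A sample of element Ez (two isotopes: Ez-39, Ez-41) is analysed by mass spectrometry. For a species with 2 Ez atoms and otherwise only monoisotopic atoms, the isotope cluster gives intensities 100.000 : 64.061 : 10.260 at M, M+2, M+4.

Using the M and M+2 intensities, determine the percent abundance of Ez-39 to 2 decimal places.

Write p for the Ez-39 fraction. I(M+2)/I(M) = [C(2,1)·p^1·(1−p)] / p^2 = 2·(1−p)/p = 64.061/100.000 = 0.6406
(1−p)/p = 0.6406/2 = 0.3203  ⇒  p = 1/(1 + 0.3203) = 0.7574
Ez-39: 75.74%, Ez-41: 24.26%.

75.74%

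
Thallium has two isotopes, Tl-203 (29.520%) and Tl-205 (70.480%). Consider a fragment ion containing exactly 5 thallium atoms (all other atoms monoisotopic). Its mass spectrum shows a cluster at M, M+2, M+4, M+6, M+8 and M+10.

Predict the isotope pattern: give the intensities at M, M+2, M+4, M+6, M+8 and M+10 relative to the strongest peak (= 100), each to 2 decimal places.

Expanding (0.29520 + 0.70480)^5:
P(M) = 0.29520^5 = 0.002242
P(M+2) = 5 × 0.29520^4 × 0.70480^1 = 0.026761
P(M+4) = 10 × 0.29520^3 × 0.70480^2 = 0.127785
P(M+6) = 10 × 0.29520^2 × 0.70480^3 = 0.305092
P(M+8) = 5 × 0.29520^1 × 0.70480^4 = 0.364208
P(M+10) = 0.70480^5 = 0.173912
The M+8 peak is largest (0.364208); scaling to 100 gives 0.62 : 7.35 : 35.09 : 83.77 : 100.00 : 47.75.

0.62 : 7.35 : 35.09 : 83.77 : 100.00 : 47.75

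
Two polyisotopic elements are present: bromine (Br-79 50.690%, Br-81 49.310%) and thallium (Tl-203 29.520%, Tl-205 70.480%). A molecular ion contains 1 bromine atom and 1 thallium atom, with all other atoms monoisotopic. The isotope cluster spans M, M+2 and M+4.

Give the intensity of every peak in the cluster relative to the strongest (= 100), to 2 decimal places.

Bromine pattern (n=1): 0.5069 : 0.4931
Thallium pattern (n=1): 0.2952 : 0.7048
Convolve the two distributions (both contribute in 2-u steps):
  M: 0.5069×0.2952 = 0.149637
  M+2: 0.5069×0.7048 + 0.4931×0.2952 = 0.502826
  M+4: 0.4931×0.7048 = 0.347537
Scale to base peak (0.502826) = 100: 29.76 : 100.00 : 69.12

29.76 : 100.00 : 69.12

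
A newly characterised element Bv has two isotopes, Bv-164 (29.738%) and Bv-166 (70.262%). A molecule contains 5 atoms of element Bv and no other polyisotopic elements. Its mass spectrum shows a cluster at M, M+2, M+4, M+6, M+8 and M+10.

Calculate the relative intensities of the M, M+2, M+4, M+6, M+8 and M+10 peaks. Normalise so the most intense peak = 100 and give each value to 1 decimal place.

0.6 : 7.6 : 35.8 : 84.6 : 100.0 : 47.3

Each Bv atom is independently Bv-164 (p = 0.29738) or Bv-166 (q = 0.70262); the cluster is the binomial expansion (p + q)^5.
P(M) = 0.29738^5 = 0.002326
P(M+2) = 5 × 0.29738^4 × 0.70262^1 = 0.027475
P(M+4) = 10 × 0.29738^3 × 0.70262^2 = 0.129830
P(M+6) = 10 × 0.29738^2 × 0.70262^3 = 0.306750
P(M+8) = 5 × 0.29738^1 × 0.70262^4 = 0.362380
P(M+10) = 0.70262^5 = 0.171239
The M+8 peak is largest (0.362380); scaling to 100 gives 0.6 : 7.6 : 35.8 : 84.6 : 100.0 : 47.3.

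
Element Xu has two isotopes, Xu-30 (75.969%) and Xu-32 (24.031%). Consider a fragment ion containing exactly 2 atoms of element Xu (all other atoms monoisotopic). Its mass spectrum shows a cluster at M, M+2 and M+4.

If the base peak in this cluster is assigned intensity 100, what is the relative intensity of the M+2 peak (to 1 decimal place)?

Term probabilities: M 0.5771, M+2 0.3651, M+4 0.0577. Base peak = M.
P(M) = C(2,0) × 0.75969^2 × 0.24031^0 = 1 × 0.5771289 × 1.0000 = 0.577129 (base)
P(M+2) = C(2,1) × 0.75969^1 × 0.24031^1 = 2 × 0.75969 × 0.24031 = 0.365122
Relative intensity = 0.365122 / 0.577129 × 100 = 63.3

63.3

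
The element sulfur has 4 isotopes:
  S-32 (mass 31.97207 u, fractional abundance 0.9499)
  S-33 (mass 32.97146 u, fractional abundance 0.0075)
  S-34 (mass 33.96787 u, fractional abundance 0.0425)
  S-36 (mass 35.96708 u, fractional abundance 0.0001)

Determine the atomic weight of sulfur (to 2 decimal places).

Average mass = Σ (abundance × isotope mass) = 0.9499 × 31.97207 + 0.0075 × 32.97146 + 0.0425 × 33.96787 + 0.0001 × 35.96708
= 30.370269 + 0.247286 + 1.443634 + 0.003597 = 32.064786 u

32.06 u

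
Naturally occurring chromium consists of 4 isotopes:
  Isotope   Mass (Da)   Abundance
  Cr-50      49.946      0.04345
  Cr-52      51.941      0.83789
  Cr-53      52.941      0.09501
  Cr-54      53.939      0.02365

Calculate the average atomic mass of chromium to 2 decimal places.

Ar = Σ fᵢ·mᵢ = 0.04345 × 49.946 + 0.83789 × 51.941 + 0.09501 × 52.941 + 0.02365 × 53.939
= 2.1702 + 43.5208 + 5.0299 + 1.2757 = 51.9966 Da

52.00 Da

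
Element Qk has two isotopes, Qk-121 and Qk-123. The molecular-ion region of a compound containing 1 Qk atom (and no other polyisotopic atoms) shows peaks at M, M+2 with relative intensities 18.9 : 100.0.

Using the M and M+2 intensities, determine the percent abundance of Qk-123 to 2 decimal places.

Write p for the Qk-121 fraction. I(M+2)/I(M) = [C(1,1)·p^0·(1−p)] / p^1 = 1·(1−p)/p = 100.0/18.9 = 5.2910
(1−p)/p = 5.2910/1 = 5.2910  ⇒  p = 1/(1 + 5.2910) = 0.1590
Qk-121: 15.90%, Qk-123: 84.10%.

84.10%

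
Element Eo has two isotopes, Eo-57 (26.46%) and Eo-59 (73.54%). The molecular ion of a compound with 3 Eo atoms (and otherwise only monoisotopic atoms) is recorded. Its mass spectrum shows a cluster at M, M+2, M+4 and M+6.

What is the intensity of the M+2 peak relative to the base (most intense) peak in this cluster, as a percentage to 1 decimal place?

36.0%

Binomial terms of (0.2646 + 0.7354)^3: M 0.0185, M+2 0.1545, M+4 0.4293, M+6 0.3977 → M+4 is the base peak.
P(M+4) = C(3,2) × 0.2646^1 × 0.7354^2 = 3 × 0.2646 × 0.54081316 = 0.429297 (base)
P(M+2) = C(3,1) × 0.2646^2 × 0.7354^1 = 3 × 0.07001316 × 0.7354 = 0.154463
Relative intensity = 0.154463 / 0.429297 × 100 = 36.0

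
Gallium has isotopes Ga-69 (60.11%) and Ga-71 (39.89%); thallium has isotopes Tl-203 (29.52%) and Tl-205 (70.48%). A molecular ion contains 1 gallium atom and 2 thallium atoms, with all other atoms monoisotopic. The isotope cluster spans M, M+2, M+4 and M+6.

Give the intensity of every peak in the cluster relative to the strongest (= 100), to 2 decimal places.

11.28 : 61.32 : 100.00 : 42.65

Gallium pattern (n=1): 0.6011 : 0.3989
Thallium pattern (n=2): 0.08714304 : 0.41611392 : 0.49674304
Convolve the two distributions (both contribute in 2-u steps):
  M: 0.6011×0.08714304 = 0.052382
  M+2: 0.6011×0.41611392 + 0.3989×0.08714304 = 0.284887
  M+4: 0.6011×0.49674304 + 0.3989×0.41611392 = 0.464580
  M+6: 0.3989×0.49674304 = 0.198151
Scale to base peak (0.464580) = 100: 11.28 : 61.32 : 100.00 : 42.65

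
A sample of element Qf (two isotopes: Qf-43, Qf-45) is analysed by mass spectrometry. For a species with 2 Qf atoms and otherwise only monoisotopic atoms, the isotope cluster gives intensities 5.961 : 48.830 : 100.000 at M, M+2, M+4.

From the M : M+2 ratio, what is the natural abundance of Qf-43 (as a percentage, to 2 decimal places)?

19.62%

Let p = fractional abundance of Qf-43. I(M+2)/I(M) = [C(2,1)·p^1·(1−p)] / p^2 = 2·(1−p)/p = 48.830/5.961 = 8.1916
(1−p)/p = 8.1916/2 = 4.0958  ⇒  p = 1/(1 + 4.0958) = 0.1962
Qf-43: 19.62%, Qf-45: 80.38%.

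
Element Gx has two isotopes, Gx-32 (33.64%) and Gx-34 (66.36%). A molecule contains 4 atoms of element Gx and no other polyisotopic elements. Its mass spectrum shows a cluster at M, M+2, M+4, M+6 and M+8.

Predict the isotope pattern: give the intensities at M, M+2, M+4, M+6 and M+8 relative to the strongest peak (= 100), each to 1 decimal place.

The 4 Gx atoms are independent, so intensities follow the terms of (0.3364 + 0.6636)^4.
P(M) = 0.3364^4 = 0.012806
P(M+2) = 4 × 0.3364^3 × 0.6636^1 = 0.101050
P(M+4) = 6 × 0.3364^2 × 0.6636^2 = 0.299003
P(M+6) = 4 × 0.3364^1 × 0.6636^3 = 0.393220
P(M+8) = 0.6636^4 = 0.193921
The M+6 peak is largest (0.393220); scaling to 100 gives 3.3 : 25.7 : 76.0 : 100.0 : 49.3.

3.3 : 25.7 : 76.0 : 100.0 : 49.3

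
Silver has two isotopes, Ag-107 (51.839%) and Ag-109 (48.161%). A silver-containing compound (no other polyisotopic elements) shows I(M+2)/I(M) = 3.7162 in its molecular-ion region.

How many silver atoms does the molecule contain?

4

With n Ag atoms, P(M+2)/P(M) = C(n,1)·p^(n−1)q / p^n = n·q/p = n · 0.48161/0.51839.
n = 3.7162 × 0.51839/0.48161 = 4.00 ≈ 4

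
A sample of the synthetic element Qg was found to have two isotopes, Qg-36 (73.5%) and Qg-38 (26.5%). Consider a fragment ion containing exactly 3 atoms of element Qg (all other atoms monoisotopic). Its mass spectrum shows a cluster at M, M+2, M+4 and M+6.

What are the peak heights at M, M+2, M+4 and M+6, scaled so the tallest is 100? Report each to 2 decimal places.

Expanding (0.735 + 0.265)^3:
P(M) = 0.735^3 = 0.397065
P(M+2) = 3 × 0.735^2 × 0.265^1 = 0.429479
P(M+4) = 3 × 0.735^1 × 0.265^2 = 0.154846
P(M+6) = 0.265^3 = 0.018610
The M+2 peak is largest (0.429479); scaling to 100 gives 92.45 : 100.00 : 36.05 : 4.33.

92.45 : 100.00 : 36.05 : 4.33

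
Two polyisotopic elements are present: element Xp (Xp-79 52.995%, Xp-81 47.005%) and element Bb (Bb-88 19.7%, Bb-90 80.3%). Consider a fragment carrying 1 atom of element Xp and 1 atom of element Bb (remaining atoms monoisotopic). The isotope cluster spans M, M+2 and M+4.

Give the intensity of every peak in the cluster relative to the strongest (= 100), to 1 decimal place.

20.1 : 100.0 : 72.8

Element Xp pattern (n=1): 0.52995 : 0.47005
Element Bb pattern (n=1): 0.1970 : 0.8030
Convolve the two distributions (both contribute in 2-u steps):
  M: 0.52995×0.1970 = 0.104400
  M+2: 0.52995×0.8030 + 0.47005×0.1970 = 0.518150
  M+4: 0.47005×0.8030 = 0.377450
Scale to base peak (0.518150) = 100: 20.1 : 100.0 : 72.8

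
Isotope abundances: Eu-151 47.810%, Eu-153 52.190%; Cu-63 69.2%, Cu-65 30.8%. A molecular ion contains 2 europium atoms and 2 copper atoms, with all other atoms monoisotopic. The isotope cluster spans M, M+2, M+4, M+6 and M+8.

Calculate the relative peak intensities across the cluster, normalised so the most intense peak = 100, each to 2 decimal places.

Europium pattern (n=2): 0.22857961 : 0.49904078 : 0.27237961
Copper pattern (n=2): 0.478864 : 0.426272 : 0.094864
Convolve the two distributions (both contribute in 2-u steps):
  M: 0.22857961×0.478864 = 0.109459
  M+2: 0.22857961×0.426272 + 0.49904078×0.478864 = 0.336410
  M+4: 0.22857961×0.094864 + 0.49904078×0.426272 + 0.27237961×0.478864 = 0.364844
  M+6: 0.49904078×0.094864 + 0.27237961×0.426272 = 0.163449
  M+8: 0.27237961×0.094864 = 0.025839
Scale to base peak (0.364844) = 100: 30.00 : 92.21 : 100.00 : 44.80 : 7.08

30.00 : 92.21 : 100.00 : 44.80 : 7.08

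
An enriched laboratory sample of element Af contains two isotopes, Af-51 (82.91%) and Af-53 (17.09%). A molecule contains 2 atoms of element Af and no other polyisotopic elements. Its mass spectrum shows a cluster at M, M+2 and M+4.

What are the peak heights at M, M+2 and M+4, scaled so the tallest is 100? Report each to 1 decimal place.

The 2 Af atoms are independent, so intensities follow the terms of (0.8291 + 0.1709)^2.
P(M) = 0.8291^2 = 0.687407
P(M+2) = 2 × 0.8291^1 × 0.1709^1 = 0.283386
P(M+4) = 0.1709^2 = 0.029207
The M peak is largest (0.687407); scaling to 100 gives 100.0 : 41.2 : 4.2.

100.0 : 41.2 : 4.2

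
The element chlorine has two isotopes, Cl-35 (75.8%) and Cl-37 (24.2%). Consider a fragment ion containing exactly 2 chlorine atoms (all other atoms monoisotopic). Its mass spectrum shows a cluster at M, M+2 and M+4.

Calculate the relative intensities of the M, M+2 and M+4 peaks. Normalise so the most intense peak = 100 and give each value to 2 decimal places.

100.00 : 63.85 : 10.19

Expanding (0.758 + 0.242)^2:
P(M) = 0.758^2 = 0.574564
P(M+2) = 2 × 0.758^1 × 0.242^1 = 0.366872
P(M+4) = 0.242^2 = 0.058564
The M peak is largest (0.574564); scaling to 100 gives 100.00 : 63.85 : 10.19.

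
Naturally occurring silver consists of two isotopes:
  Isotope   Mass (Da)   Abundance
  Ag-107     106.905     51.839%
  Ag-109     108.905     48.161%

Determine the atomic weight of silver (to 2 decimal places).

107.87 Da

The abundance-weighted mean is 0.51839 × 106.905 + 0.48161 × 108.905
= 55.4185 + 52.4497 = 107.8682 Da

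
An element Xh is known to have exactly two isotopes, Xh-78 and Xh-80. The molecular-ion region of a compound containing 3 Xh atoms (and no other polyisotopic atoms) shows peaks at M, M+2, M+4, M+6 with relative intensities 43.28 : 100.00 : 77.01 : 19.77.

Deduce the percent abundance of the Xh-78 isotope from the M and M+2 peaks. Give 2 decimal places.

Write p for the Xh-78 fraction. I(M+2)/I(M) = [C(3,1)·p^2·(1−p)] / p^3 = 3·(1−p)/p = 100.00/43.28 = 2.3105
(1−p)/p = 2.3105/3 = 0.7702  ⇒  p = 1/(1 + 0.7702) = 0.5649
Xh-78: 56.49%, Xh-80: 43.51%.

56.49%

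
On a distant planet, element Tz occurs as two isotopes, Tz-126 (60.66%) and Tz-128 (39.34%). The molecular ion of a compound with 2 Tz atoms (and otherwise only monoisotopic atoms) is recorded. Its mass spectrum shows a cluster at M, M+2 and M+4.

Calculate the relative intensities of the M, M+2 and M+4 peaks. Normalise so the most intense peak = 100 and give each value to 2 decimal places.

77.10 : 100.00 : 32.43

Each Tz atom is independently Tz-126 (p = 0.6066) or Tz-128 (q = 0.3934); the cluster is the binomial expansion (p + q)^2.
P(M) = 0.6066^2 = 0.367964
P(M+2) = 2 × 0.6066^1 × 0.3934^1 = 0.477273
P(M+4) = 0.3934^2 = 0.154764
The M+2 peak is largest (0.477273); scaling to 100 gives 77.10 : 100.00 : 32.43.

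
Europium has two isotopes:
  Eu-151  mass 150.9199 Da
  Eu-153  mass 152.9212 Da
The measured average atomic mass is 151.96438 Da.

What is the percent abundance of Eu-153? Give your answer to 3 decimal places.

Let x be the fractional abundance of Eu-151; then Eu-153 has abundance 1 − x.
150.9199·x + 152.9212·(1 − x) = 151.96438
(150.9199 − 152.9212)·x = 151.96438 − 152.9212
x = -0.95682 / -2.0013 = 0.47810 → 47.810% Eu-151, 52.190% Eu-153.

52.190%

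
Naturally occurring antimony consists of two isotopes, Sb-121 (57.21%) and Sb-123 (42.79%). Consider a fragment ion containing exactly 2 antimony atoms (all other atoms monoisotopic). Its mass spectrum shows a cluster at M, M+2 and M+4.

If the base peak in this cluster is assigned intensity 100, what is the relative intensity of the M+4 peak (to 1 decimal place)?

Term probabilities: M 0.3273, M+2 0.4896, M+4 0.1831. Base peak = M+2.
P(M+2) = C(2,1) × 0.5721^1 × 0.4279^1 = 2 × 0.5721 × 0.4279 = 0.489603 (base)
P(M+4) = C(2,2) × 0.5721^0 × 0.4279^2 = 1 × 1.0000 × 0.18309841 = 0.183098
Relative intensity = 0.183098 / 0.489603 × 100 = 37.4

37.4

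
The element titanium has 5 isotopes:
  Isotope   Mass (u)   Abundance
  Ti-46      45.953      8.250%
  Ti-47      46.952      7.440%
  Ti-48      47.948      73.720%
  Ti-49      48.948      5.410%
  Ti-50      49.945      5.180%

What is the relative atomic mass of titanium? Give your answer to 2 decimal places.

Average mass = Σ (abundance × isotope mass) = 0.08250 × 45.953 + 0.07440 × 46.952 + 0.73720 × 47.948 + 0.05410 × 48.948 + 0.05180 × 49.945
= 3.7911 + 3.4932 + 35.3473 + 2.6481 + 2.5872 = 47.8669 u

47.87 u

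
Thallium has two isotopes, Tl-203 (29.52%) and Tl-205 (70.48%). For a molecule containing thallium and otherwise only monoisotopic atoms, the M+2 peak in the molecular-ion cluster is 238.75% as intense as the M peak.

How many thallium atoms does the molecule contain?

1

For n independent Tl atoms, I(M+2)/I(M) = n · (abundance Tl-205) / (abundance Tl-203) = n · 0.7048/0.2952.
n = 2.3875 × 0.2952/0.7048 = 1.00 ≈ 1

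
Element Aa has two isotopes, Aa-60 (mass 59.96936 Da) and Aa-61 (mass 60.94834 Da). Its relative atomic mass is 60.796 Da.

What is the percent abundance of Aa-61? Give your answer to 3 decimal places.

84.439%

Let x be the fractional abundance of Aa-60; then Aa-61 has abundance 1 − x.
59.96936·x + 60.94834·(1 − x) = 60.796
(59.96936 − 60.94834)·x = 60.796 − 60.94834
x = -0.15234 / -0.97898 = 0.15561 → 15.561% Aa-60, 84.439% Aa-61.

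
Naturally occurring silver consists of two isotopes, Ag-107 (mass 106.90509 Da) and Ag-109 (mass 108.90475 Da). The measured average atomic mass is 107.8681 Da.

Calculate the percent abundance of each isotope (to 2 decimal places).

With x = fraction of Ag-107 (so Ag-109 is 1 − x):
106.90509·x + 108.90475·(1 − x) = 107.8681
(106.90509 − 108.90475)·x = 107.8681 − 108.90475
x = -1.03665 / -1.99966 = 0.51841 → 51.84% Ag-107, 48.16% Ag-109.

Ag-107: 51.84%, Ag-109: 48.16%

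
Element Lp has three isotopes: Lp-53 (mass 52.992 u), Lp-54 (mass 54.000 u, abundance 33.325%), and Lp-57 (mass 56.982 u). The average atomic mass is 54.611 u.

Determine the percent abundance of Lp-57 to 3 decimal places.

The remaining 66.675% is split between Lp-53 (fraction x) and Lp-57 (fraction 0.66675 − x).
Substituting: 52.992x + 56.982(0.66675 − x) = 36.6155
(52.992 − 56.982)x = -1.3772485  ⇒  x = 0.34518, y = 0.32157
Lp-53: 34.518%, Lp-57: 32.157%.

32.157%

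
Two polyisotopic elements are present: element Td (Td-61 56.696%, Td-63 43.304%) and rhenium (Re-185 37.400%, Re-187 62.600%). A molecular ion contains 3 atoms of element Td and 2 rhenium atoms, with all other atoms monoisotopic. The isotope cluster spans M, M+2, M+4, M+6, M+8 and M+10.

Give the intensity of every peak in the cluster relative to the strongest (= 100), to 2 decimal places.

Element Td pattern (n=3): 0.18224569 : 0.41759386 : 0.31895521 : 0.08120524
Rhenium pattern (n=2): 0.139876 : 0.468248 : 0.391876
Convolve the two distributions (both contribute in 2-u steps):
  M: 0.18224569×0.139876 = 0.025492
  M+2: 0.18224569×0.468248 + 0.41759386×0.139876 = 0.143748
  M+4: 0.18224569×0.391876 + 0.41759386×0.468248 + 0.31895521×0.139876 = 0.311569
  M+6: 0.41759386×0.391876 + 0.31895521×0.468248 + 0.08120524×0.139876 = 0.324354
  M+8: 0.31895521×0.391876 + 0.08120524×0.468248 = 0.163015
  M+10: 0.08120524×0.391876 = 0.031822
Scale to base peak (0.324354) = 100: 7.86 : 44.32 : 96.06 : 100.00 : 50.26 : 9.81

7.86 : 44.32 : 96.06 : 100.00 : 50.26 : 9.81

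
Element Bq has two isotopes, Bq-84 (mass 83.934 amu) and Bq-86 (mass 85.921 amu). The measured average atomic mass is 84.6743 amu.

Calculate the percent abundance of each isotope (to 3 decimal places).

With x = fraction of Bq-84 (so Bq-86 is 1 − x):
83.934·x + 85.921·(1 − x) = 84.6743
(83.934 − 85.921)·x = 84.6743 − 85.921
x = -1.2467 / -1.987 = 0.62743 → 62.743% Bq-84, 37.257% Bq-86.

Bq-84: 62.743%, Bq-86: 37.257%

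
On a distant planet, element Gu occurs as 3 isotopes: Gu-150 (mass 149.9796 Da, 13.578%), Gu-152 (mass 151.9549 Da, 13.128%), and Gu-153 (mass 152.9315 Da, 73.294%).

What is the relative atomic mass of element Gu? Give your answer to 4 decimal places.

The abundance-weighted mean is 0.13578 × 149.9796 + 0.13128 × 151.9549 + 0.73294 × 152.9315
= 20.36423 + 19.94864 + 112.08961 = 152.40248 Da

152.4025 Da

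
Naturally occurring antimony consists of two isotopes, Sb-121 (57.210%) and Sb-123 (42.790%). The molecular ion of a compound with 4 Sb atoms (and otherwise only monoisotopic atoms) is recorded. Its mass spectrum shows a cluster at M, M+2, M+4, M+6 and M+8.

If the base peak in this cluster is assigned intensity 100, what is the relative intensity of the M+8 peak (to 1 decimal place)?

Binomial terms of (0.57210 + 0.42790)^4: M 0.1071, M+2 0.3205, M+4 0.3596, M+6 0.1793, M+8 0.0335 → M+4 is the base peak.
P(M+4) = C(4,2) × 0.57210^2 × 0.42790^2 = 6 × 0.32729841 × 0.18309841 = 0.359567 (base)
P(M+8) = C(4,4) × 0.57210^0 × 0.42790^4 = 1 × 1.0000 × 0.03352503 = 0.033525
Relative intensity = 0.033525 / 0.359567 × 100 = 9.3

9.3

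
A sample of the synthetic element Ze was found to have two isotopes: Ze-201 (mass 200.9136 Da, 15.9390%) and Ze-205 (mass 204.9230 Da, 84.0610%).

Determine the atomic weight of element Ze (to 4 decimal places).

204.2839 Da

Ar = Σ fᵢ·mᵢ = 0.159390 × 200.9136 + 0.840610 × 204.9230
= 32.02362 + 172.26032 = 204.28394 Da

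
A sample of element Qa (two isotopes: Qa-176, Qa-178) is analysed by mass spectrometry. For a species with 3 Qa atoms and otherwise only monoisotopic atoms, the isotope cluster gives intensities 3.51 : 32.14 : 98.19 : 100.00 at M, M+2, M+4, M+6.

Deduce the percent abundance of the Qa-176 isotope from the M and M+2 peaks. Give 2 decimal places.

24.68%

If p is the fraction of Qa that is Qa-176, then I(M+2)/I(M) = [C(3,1)·p^2·(1−p)] / p^3 = 3·(1−p)/p = 32.14/3.51 = 9.1567
(1−p)/p = 9.1567/3 = 3.0522  ⇒  p = 1/(1 + 3.0522) = 0.2468
Qa-176: 24.68%, Qa-178: 75.32%.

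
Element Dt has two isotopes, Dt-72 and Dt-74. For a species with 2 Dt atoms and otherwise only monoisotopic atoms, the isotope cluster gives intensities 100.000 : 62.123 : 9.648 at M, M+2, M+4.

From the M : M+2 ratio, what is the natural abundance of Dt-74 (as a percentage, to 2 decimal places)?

Write p for the Dt-72 fraction. I(M+2)/I(M) = [C(2,1)·p^1·(1−p)] / p^2 = 2·(1−p)/p = 62.123/100.000 = 0.6212
(1−p)/p = 0.6212/2 = 0.3106  ⇒  p = 1/(1 + 0.3106) = 0.7630
Dt-72: 76.30%, Dt-74: 23.70%.

23.70%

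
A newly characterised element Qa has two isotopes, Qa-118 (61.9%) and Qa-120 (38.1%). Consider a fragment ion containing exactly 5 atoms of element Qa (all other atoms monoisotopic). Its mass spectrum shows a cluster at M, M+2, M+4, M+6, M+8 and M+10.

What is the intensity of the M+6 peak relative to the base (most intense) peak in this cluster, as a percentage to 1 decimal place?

Term probabilities: M 0.0909, M+2 0.2797, M+4 0.3443, M+6 0.2119, M+8 0.0652, M+10 0.0080. Base peak = M+4.
P(M+4) = C(5,2) × 0.619^3 × 0.381^2 = 10 × 0.23717666 × 0.145161 = 0.344288 (base)
P(M+6) = C(5,3) × 0.619^2 × 0.381^3 = 10 × 0.383161 × 0.05530634 = 0.211912
Relative intensity = 0.211912 / 0.344288 × 100 = 61.6

61.6%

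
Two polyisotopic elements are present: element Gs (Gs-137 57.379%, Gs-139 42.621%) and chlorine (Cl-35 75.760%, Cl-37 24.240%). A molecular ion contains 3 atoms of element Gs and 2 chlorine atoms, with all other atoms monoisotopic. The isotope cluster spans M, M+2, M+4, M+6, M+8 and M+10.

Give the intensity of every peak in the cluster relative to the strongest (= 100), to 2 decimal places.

Element Gs pattern (n=3): 0.18891173 : 0.4209697 : 0.31269541 : 0.07742316
Chlorine pattern (n=2): 0.57395776 : 0.36728448 : 0.05875776
Convolve the two distributions (both contribute in 2-u steps):
  M: 0.18891173×0.57395776 = 0.108427
  M+2: 0.18891173×0.36728448 + 0.4209697×0.57395776 = 0.311003
  M+4: 0.18891173×0.05875776 + 0.4209697×0.36728448 + 0.31269541×0.57395776 = 0.345190
  M+6: 0.4209697×0.05875776 + 0.31269541×0.36728448 + 0.07742316×0.57395776 = 0.184021
  M+8: 0.31269541×0.05875776 + 0.07742316×0.36728448 = 0.046810
  M+10: 0.07742316×0.05875776 = 0.004549
Scale to base peak (0.345190) = 100: 31.41 : 90.10 : 100.00 : 53.31 : 13.56 : 1.32

31.41 : 90.10 : 100.00 : 53.31 : 13.56 : 1.32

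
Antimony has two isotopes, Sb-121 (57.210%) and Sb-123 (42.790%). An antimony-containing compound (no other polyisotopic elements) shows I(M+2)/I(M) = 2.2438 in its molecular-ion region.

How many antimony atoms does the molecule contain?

With n Sb atoms, P(M+2)/P(M) = C(n,1)·p^(n−1)q / p^n = n·q/p = n · 0.42790/0.57210.
n = 2.2438 × 0.57210/0.42790 = 3.00 ≈ 3

3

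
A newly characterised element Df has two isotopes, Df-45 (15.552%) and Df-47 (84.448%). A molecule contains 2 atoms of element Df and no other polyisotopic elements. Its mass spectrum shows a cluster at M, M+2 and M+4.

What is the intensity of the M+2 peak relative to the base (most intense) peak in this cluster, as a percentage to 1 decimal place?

36.8%

Binomial terms of (0.15552 + 0.84448)^2: M 0.0242, M+2 0.2627, M+4 0.7131 → M+4 is the base peak.
P(M+4) = C(2,2) × 0.15552^0 × 0.84448^2 = 1 × 1.0000 × 0.71314647 = 0.713146 (base)
P(M+2) = C(2,1) × 0.15552^1 × 0.84448^1 = 2 × 0.15552 × 0.84448 = 0.262667
Relative intensity = 0.262667 / 0.713146 × 100 = 36.8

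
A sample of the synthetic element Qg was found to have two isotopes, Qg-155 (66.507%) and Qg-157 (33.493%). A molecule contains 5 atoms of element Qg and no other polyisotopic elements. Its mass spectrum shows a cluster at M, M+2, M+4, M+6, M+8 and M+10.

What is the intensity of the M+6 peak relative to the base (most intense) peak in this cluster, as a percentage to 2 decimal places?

Binomial terms of (0.66507 + 0.33493)^5: M 0.1301, M+2 0.3276, M+4 0.3300, M+6 0.1662, M+8 0.0418, M+10 0.0042 → M+4 is the base peak.
P(M+4) = C(5,2) × 0.66507^3 × 0.33493^2 = 10 × 0.2941725 × 0.1121781 = 0.329997 (base)
P(M+6) = C(5,3) × 0.66507^2 × 0.33493^3 = 10 × 0.4423181 × 0.03757181 = 0.166187
Relative intensity = 0.166187 / 0.329997 × 100 = 50.36

50.36%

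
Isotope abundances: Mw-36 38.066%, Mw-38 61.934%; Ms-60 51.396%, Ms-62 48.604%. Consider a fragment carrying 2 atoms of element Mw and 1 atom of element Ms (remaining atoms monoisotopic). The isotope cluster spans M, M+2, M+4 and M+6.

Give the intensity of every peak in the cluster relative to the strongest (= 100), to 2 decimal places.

17.47 : 73.36 : 100.00 : 43.73

Element Mw pattern (n=2): 0.14490204 : 0.47151593 : 0.38358204
Element Ms pattern (n=1): 0.51396 : 0.48604
Convolve the two distributions (both contribute in 2-u steps):
  M: 0.14490204×0.51396 = 0.074474
  M+2: 0.14490204×0.48604 + 0.47151593×0.51396 = 0.312769
  M+4: 0.47151593×0.48604 + 0.38358204×0.51396 = 0.426321
  M+6: 0.38358204×0.48604 = 0.186436
Scale to base peak (0.426321) = 100: 17.47 : 73.36 : 100.00 : 43.73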